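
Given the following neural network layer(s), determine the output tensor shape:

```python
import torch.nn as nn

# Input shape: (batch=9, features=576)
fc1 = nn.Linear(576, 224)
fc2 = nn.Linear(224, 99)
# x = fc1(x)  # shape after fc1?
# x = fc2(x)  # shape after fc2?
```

Input: (9, 576) -> after fc1: (9, 224) -> Output: (9, 99)

Answer: (9, 99)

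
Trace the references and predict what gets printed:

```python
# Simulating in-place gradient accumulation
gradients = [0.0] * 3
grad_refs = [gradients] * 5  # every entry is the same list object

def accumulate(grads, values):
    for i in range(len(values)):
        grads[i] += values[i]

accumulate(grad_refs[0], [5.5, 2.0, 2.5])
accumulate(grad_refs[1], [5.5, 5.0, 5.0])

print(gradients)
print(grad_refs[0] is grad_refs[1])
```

Key concept: gradient accumulation aliasing.
Step by step:
`gradients = [0.0] * 3` → gradients = [0.0, 0.0, 0.0]
`grad_refs = [gradients] * 5` → grad_refs = [[0.0, 0.0, 0.0], [0.0, 0.0, 0.0], [0.0, 0.0, 0.0], [0.0, 0.0, 0.0], [0.0, 0.0, 0.0]]
`accumulate(grad_refs[0], [5.5, 2.0, 2.5])` → gradients = [5.5, 2.0, 2.5]; grad_refs = [[5.5, 2.0, 2.5], [5.5, 2.0, 2.5], [5.5, 2.0, 2.5], [5.5, 2.0, 2.5], [5.5, 2.0, 2.5]]
`accumulate(grad_refs[1], [5.5, 5.0, 5.0])` → gradients = [11.0, 7.0, 7.5]; grad_refs = [[11.0, 7.0, 7.5], [11.0, 7.0, 7.5], [11.0, 7.0, 7.5], [11.0, 7.0, 7.5], [11.0, 7.0, 7.5]]
`print(gradients)` → prints [11.0, 7.0, 7.5]
`print(grad_refs[0] is grad_refs[1])` → prints True

Answer:
[11.0, 7.0, 7.5]
True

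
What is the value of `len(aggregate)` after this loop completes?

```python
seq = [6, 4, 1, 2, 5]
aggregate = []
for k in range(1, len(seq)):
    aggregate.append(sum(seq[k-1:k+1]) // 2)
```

Number of 2-element averages
`aggregate` takes the values: [] → [5] → [5, 2] → [5, 2, 1] → [5, 2, 1, 3]
So `len(aggregate)` = 4

Answer: 4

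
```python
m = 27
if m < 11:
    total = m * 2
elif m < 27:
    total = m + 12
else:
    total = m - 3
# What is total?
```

Trace:
`m = 27` → m = 27
`if m < 11: ...` → m < 11 is False, m < 27 is False, take else branch → total = 24
So total = 24

Answer: 24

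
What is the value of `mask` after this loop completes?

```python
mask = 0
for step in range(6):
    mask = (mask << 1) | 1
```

Build 6 consecutive 1-bits: 0b111111
`mask` takes the values: 0 → 1 → 3 → 7 → 15 → 31 → 63

Answer: 63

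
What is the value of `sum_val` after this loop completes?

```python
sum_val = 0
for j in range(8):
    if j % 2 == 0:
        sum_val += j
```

Sum of even numbers 0 to 7
`sum_val` takes the values: 0 → 2 → 6 → 12

Answer: 12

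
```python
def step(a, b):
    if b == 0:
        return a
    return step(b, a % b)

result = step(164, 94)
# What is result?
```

step(164, 94) -> step(94, 70) -> step(70, 24) -> step(24, 22) -> step(22, 2) -> step(2, 0) -> 2

Answer: 2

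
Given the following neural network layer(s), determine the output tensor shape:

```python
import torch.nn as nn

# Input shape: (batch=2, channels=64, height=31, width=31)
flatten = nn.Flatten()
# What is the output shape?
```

Input: (2, 64, 31, 31) -> Output: (2, 61504)

Answer: (2, 61504)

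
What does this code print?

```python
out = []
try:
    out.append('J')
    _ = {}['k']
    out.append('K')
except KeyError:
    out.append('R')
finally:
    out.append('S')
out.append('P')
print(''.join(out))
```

Execution trace: 'J' (try body) → 'R' (except KeyError) → 'S' (finally) → 'P' (after the try/except). Output: JRSP

Answer: JRSP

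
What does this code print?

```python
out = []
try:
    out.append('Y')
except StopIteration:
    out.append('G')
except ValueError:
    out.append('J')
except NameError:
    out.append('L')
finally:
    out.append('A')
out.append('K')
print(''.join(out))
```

Execution trace: 'Y' (try body, no exception) → 'A' (finally) → 'K' (after the try/except). Output: YAK

Answer: YAK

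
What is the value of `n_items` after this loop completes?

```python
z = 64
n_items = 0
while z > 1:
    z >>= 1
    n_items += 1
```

Count right shifts until 1
`n_items` takes the values: 0 → 1 → 2 → 3 → 4 → 5 → 6

Answer: 6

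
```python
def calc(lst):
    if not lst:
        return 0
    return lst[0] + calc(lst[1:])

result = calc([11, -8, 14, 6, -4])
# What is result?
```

11 + (-8) + 14 + 6 + (-4) + 0 = 19

Answer: 19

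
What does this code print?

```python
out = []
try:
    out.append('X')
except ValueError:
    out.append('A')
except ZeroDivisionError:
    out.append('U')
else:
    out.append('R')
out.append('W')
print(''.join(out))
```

Execution trace: 'X' (try body, no exception) → 'R' (else) → 'W' (after the try/except). Output: XRW

Answer: XRW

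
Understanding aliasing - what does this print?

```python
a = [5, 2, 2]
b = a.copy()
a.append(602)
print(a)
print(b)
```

Key concept: list.copy() creates independent copy.
Step by step:
`a = [5, 2, 2]` → a = [5, 2, 2]
`b = a.copy()` → b = [5, 2, 2]
`a.append(602)` → a = [5, 2, 2, 602]
`print(a)` → prints [5, 2, 2, 602]
`print(b)` → prints [5, 2, 2]

Answer:
[5, 2, 2, 602]
[5, 2, 2]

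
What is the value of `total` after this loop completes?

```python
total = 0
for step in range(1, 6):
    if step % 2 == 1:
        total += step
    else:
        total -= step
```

Add odd, subtract even
`total` takes the values: 0 → 1 → -1 → 2 → -2 → 3

Answer: 3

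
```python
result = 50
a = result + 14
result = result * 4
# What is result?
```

Trace:
`result = 50` → result = 50
`a = result + 14` → a = 64
`result = result * 4` → result = 200
So result = 200

Answer: 200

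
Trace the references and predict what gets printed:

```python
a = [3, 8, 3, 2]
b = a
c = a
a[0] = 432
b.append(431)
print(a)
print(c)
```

Key concept: multiple aliases.
Step by step:
`a = [3, 8, 3, 2]` → a = [3, 8, 3, 2]
`b = a` → b = [3, 8, 3, 2] (same object as a)
`c = a` → c = [3, 8, 3, 2] (same object as a, b)
`a[0] = 432` → a = [432, 8, 3, 2] (same object as b, c); b = [432, 8, 3, 2] (same object as a, c); c = [432, 8, 3, 2] (same object as a, b)
`b.append(431)` → a = [432, 8, 3, 2, 431] (same object as b, c); b = [432, 8, 3, 2, 431] (same object as a, c); c = [432, 8, 3, 2, 431] (same object as a, b)
`print(a)` → prints [432, 8, 3, 2, 431]
`print(c)` → prints [432, 8, 3, 2, 431]

Answer:
[432, 8, 3, 2, 431]
[432, 8, 3, 2, 431]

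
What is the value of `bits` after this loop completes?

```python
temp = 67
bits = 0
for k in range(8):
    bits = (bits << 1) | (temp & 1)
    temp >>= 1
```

Reverse lowest 8 bits of 67
`bits` takes the values: 0 → 1 → 3 → 6 → 12 → 24 → 48 → 97 → 194

Answer: 194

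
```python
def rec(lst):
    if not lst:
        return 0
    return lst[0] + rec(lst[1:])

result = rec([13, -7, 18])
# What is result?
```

13 + (-7) + 18 + 0 = 24

Answer: 24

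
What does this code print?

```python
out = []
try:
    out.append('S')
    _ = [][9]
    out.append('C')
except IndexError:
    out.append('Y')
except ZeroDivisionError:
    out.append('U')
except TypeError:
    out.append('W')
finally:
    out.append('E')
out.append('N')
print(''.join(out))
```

Execution trace: 'S' (try body) → 'Y' (except IndexError) → 'E' (finally) → 'N' (after the try/except). Output: SYEN

Answer: SYEN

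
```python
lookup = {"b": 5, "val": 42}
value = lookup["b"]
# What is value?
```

Trace:
`lookup = {"b": 5, "val": 42}` → lookup = {'b': 5, 'val': 42}
`value = lookup["b"]` → value = 5
So value = 5

Answer: 5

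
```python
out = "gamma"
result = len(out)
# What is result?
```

Trace:
`out = "gamma"` → out = 'gamma'
`result = len(out)` → result = 5
So result = 5

Answer: 5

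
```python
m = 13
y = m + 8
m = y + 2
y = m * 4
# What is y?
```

Trace:
`m = 13` → m = 13
`y = m + 8` → y = 21
`m = y + 2` → m = 23
`y = m * 4` → y = 92
So y = 92

Answer: 92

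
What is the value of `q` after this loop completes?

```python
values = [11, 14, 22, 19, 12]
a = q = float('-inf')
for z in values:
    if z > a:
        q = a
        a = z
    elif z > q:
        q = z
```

Second largest (with repeats) in [11, 14, 22, 19, 12]
`q` takes the values: -inf → 11 → 14 → 19

Answer: 19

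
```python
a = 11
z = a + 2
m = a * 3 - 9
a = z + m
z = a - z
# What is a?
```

Trace:
`a = 11` → a = 11
`z = a + 2` → z = 13
`m = a * 3 - 9` → m = 24
`a = z + m` → a = 37
`z = a - z` → z = 24
So a = 37

Answer: 37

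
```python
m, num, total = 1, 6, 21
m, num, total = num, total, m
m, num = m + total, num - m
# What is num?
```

Trace:
`m, num, total = 1, 6, 21` → m = 1; num = 6; total = 21
`m, num, total = num, total, m` → m = 6; num = 21; total = 1
`m, num = m + total, num - m` → m = 7; num = 15
So num = 15

Answer: 15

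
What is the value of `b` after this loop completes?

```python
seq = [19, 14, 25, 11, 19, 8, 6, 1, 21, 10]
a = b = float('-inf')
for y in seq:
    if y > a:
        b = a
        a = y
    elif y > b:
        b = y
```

Second largest (with repeats) in [19, 14, 25, 11, 19, 8, 6, 1, 21, 10]
`b` takes the values: -inf → 14 → 19 → 21

Answer: 21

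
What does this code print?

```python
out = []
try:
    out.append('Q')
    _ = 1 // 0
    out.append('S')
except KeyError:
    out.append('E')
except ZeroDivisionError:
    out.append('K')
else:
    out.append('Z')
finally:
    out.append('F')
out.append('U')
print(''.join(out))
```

Execution trace: 'Q' (try body) → 'K' (except ZeroDivisionError) → 'F' (finally) → 'U' (after the try/except). Output: QKFU

Answer: QKFU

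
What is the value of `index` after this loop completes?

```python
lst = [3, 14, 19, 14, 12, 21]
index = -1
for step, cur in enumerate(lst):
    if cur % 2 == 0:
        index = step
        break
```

First even number index in [3, 14, 19, 14, 12, 21]
`index` takes the values: -1 → 1

Answer: 1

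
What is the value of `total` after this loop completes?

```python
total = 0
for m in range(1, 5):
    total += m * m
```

Sum of squares 1² to 4² = 30
`total` takes the values: 0 → 1 → 5 → 14 → 30

Answer: 30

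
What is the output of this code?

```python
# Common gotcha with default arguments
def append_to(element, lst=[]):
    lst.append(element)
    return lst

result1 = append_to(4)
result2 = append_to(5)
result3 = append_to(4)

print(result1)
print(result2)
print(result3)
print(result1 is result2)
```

Key concept: mutable default argument gotcha.
Step by step:
`result1 = append_to(4)` → result1 = [4]
`result2 = append_to(5)` → result1 = [4, 5] (same object as result2); result2 = [4, 5] (same object as result1)
`result3 = append_to(4)` → result1 = [4, 5, 4] (same object as result2, result3); result2 = [4, 5, 4] (same object as result1, result3); result3 = [4, 5, 4] (same object as result1, result2)
`print(result1)` → prints [4, 5, 4]
`print(result2)` → prints [4, 5, 4]
`print(result3)` → prints [4, 5, 4]
`print(result1 is result2)` → prints True

Answer:
[4, 5, 4]
[4, 5, 4]
[4, 5, 4]
True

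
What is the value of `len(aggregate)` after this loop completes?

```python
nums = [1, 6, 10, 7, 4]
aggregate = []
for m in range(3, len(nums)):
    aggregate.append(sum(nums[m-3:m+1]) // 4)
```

Number of 4-element averages
`aggregate` takes the values: [] → [6] → [6, 6]
So `len(aggregate)` = 2

Answer: 2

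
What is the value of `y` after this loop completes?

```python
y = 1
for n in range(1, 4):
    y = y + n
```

Start at 1, add 1 through 3
`y` takes the values: 1 → 2 → 4 → 7

Answer: 7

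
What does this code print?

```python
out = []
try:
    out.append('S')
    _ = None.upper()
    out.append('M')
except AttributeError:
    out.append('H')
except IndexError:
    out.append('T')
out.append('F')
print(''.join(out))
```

Execution trace: 'S' (try body) → 'H' (except AttributeError) → 'F' (after the try/except). Output: SHF

Answer: SHF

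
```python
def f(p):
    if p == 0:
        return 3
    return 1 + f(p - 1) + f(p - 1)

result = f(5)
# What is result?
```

f(p) = 1 + 2·f(p-1), f(0)=3. Closed form: (3+1)·2^5 - 1 = 127.

Answer: 127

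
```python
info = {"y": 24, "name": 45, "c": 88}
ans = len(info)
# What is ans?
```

Trace:
`info = {"y": 24, "name": 45, "c": 88}` → info = {'y': 24, 'name': 45, 'c': 88}
`ans = len(info)` → ans = 3
So ans = 3

Answer: 3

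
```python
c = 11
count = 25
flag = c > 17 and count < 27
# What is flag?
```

Trace:
`c = 11` → c = 11
`count = 25` → count = 25
`flag = c > 17 and count < 27` → flag = False
So flag = False

Answer: False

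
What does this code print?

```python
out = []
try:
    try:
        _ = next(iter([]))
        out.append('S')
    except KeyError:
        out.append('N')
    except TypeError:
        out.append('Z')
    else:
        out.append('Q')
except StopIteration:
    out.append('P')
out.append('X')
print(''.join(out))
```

Execution trace: 'P' (outer except StopIteration) → 'X' (after the try/except). Output: PX

Answer: PX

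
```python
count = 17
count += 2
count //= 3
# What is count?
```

Trace:
`count = 17` → count = 17
`count += 2` → count = 19
`count //= 3` → count = 6
So count = 6

Answer: 6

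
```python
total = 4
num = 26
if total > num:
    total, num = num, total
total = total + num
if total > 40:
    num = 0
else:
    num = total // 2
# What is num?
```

Trace:
`total = 4` → total = 4
`num = 26` → num = 26
`if total > num: ...` → total > num is False → no variable changes
`total = total + num` → total = 30
`if total > 40: ...` → total > 40 is False, take else branch → num = 15
So num = 15

Answer: 15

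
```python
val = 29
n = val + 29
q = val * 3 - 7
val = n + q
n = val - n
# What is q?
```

Trace:
`val = 29` → val = 29
`n = val + 29` → n = 58
`q = val * 3 - 7` → q = 80
`val = n + q` → val = 138
`n = val - n` → n = 80
So q = 80

Answer: 80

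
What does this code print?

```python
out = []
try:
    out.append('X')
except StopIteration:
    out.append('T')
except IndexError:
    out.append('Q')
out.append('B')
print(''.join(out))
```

Execution trace: 'X' (try body, no exception) → 'B' (after the try/except). Output: XB

Answer: XB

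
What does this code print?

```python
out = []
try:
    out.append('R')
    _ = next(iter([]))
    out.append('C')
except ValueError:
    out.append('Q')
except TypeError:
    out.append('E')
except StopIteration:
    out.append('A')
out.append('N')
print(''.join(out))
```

Execution trace: 'R' (try body) → 'A' (except StopIteration) → 'N' (after the try/except). Output: RAN

Answer: RAN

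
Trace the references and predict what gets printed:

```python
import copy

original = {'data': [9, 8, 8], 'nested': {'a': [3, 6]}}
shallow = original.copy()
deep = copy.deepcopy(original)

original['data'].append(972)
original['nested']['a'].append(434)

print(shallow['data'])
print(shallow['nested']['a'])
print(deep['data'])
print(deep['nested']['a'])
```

Key concept: comparing shallow vs deep copy.
Step by step:
`original = {'data': [9, 8, 8], 'nested': {'a': [3, 6]}}` → original = {'data': [9, 8, 8], 'nested': {'a': [3, 6]}}
`shallow = original.copy()` → shallow = {'data': [9, 8, 8], 'nested': {'a': [3, 6]}}
`deep = copy.deepcopy(original)` → deep = {'data': [9, 8, 8], 'nested': {'a': [3, 6]}}
`original['data'].append(972)` → original = {'data': [9, 8, 8, 972], 'nested': {'a': [3, 6]}}; shallow = {'data': [9, 8, 8, 972], 'nested': {'a': [3, 6]}}
`original['nested']['a'].append(434)` → original = {'data': [9, 8, 8, 972], 'nested': {'a': [3, 6, 434]}}; shallow = {'data': [9, 8, 8, 972], 'nested': {'a': [3, 6, 434]}}
`print(shallow['data'])` → prints [9, 8, 8, 972]
`print(shallow['nested']['a'])` → prints [3, 6, 434]
`print(deep['data'])` → prints [9, 8, 8]
`print(deep['nested']['a'])` → prints [3, 6]

Answer:
[9, 8, 8, 972]
[3, 6, 434]
[9, 8, 8]
[3, 6]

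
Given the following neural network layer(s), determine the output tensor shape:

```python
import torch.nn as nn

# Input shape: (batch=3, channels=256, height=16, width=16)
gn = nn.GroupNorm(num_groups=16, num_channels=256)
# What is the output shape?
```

Input: (3, 256, 16, 16) -> Output: (3, 256, 16, 16)

Answer: (3, 256, 16, 16)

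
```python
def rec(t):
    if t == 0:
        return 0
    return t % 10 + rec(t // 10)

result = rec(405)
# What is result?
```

Sum of digits of 405: 5 + 0 + 4 = 9

Answer: 9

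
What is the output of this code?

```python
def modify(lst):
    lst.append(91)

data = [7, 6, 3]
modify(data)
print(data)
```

Key concept: function modifies passed list.
Step by step:
`data = [7, 6, 3]` → data = [7, 6, 3]
`modify(data)` → data = [7, 6, 3, 91]
`print(data)` → prints [7, 6, 3, 91]

Answer: [7, 6, 3, 91]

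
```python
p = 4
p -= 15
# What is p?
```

Trace:
`p = 4` → p = 4
`p -= 15` → p = -11
So p = -11

Answer: -11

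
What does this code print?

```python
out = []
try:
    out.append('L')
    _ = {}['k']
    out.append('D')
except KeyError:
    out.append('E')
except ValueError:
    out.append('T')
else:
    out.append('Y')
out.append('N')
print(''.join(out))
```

Execution trace: 'L' (try body) → 'E' (except KeyError) → 'N' (after the try/except). Output: LEN

Answer: LEN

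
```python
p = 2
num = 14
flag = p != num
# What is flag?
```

Trace:
`p = 2` → p = 2
`num = 14` → num = 14
`flag = p != num` → flag = True
So flag = True

Answer: True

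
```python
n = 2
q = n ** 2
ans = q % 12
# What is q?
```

Trace:
`n = 2` → n = 2
`q = n ** 2` → q = 4
`ans = q % 12` → ans = 4
So q = 4

Answer: 4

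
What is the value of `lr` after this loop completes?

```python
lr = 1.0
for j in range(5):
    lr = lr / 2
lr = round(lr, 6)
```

Halving LR 5 times: 1 / 2^5
`lr` takes the values: 1.0 → 0.5 → 0.25 → 0.125 → 0.0625 → 0.03125

Answer: 0.03125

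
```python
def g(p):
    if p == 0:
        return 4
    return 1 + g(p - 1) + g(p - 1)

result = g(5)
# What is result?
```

g(p) = 1 + 2·g(p-1), g(0)=4. Closed form: (4+1)·2^5 - 1 = 159.

Answer: 159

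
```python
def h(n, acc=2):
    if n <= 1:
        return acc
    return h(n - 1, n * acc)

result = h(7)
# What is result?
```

Accumulator trace (n, acc): (7, 2) -> (6, 14) -> (5, 84) -> (4, 420) -> (3, 1680) -> (2, 5040) -> (1, 10080) -> return 10080

Answer: 10080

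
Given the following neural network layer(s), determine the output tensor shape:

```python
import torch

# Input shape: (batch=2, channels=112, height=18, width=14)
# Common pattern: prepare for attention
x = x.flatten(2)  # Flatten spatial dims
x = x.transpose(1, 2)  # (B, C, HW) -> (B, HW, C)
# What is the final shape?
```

Input: (2, 112, 18, 14) -> after flatten(2): (2, 112, 252) -> Output: (2, 252, 112)

Answer: (2, 252, 112)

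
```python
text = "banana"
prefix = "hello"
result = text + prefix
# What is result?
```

Trace:
`text = "banana"` → text = 'banana'
`prefix = "hello"` → prefix = 'hello'
`result = text + prefix` → result = 'bananahello'
So result = 'bananahello'

Answer: 'bananahello'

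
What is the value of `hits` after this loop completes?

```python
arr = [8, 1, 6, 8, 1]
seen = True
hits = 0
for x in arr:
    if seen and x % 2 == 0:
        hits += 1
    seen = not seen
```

Count even values at even positions
`hits` takes the values: 0 → 1 → 2

Answer: 2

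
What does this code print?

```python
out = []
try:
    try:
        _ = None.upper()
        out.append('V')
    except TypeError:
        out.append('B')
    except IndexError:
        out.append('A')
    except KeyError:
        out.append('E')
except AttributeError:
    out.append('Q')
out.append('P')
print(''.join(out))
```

Execution trace: 'Q' (outer except AttributeError) → 'P' (after the try/except). Output: QP

Answer: QP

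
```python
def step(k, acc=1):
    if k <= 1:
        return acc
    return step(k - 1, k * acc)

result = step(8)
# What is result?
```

Accumulator trace (n, acc): (8, 1) -> (7, 8) -> (6, 56) -> (5, 336) -> (4, 1680) -> (3, 6720) -> (2, 20160) -> (1, 40320) -> return 40320

Answer: 40320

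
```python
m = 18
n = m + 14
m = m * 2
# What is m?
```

Trace:
`m = 18` → m = 18
`n = m + 14` → n = 32
`m = m * 2` → m = 36
So m = 36

Answer: 36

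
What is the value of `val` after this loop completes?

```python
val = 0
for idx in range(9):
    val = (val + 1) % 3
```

Increment mod 3, 9 times = 0
`val` takes the values: 0 → 1 → 2 → 0 → 1 → 2 → 0 → 1 → 2 → 0

Answer: 0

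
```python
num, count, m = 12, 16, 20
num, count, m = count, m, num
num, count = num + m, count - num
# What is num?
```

Trace:
`num, count, m = 12, 16, 20` → num = 12; count = 16; m = 20
`num, count, m = count, m, num` → num = 16; count = 20; m = 12
`num, count = num + m, count - num` → num = 28; count = 4
So num = 28

Answer: 28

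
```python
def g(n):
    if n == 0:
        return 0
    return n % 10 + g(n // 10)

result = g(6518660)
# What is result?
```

Sum of digits of 6518660: 0 + 6 + 6 + 8 + 1 + 5 + 6 = 32

Answer: 32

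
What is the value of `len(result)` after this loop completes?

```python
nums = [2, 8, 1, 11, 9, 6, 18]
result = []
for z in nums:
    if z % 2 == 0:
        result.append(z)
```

Count even numbers in [2, 8, 1, 11, 9, 6, 18]
`result` takes the values: [] → [2] → [2, 8] → [2, 8, 6] → [2, 8, 6, 18]
So `len(result)` = 4

Answer: 4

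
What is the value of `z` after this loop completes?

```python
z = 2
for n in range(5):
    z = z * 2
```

Multiply by 2, 5 times: 2 * 2^5 = 64
`z` takes the values: 2 → 4 → 8 → 16 → 32 → 64

Answer: 64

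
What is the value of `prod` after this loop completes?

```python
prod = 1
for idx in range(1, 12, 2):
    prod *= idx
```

Product of 1, 3, 5, ... up to 11
`prod` takes the values: 1 → 3 → 15 → 105 → 945 → 10395

Answer: 10395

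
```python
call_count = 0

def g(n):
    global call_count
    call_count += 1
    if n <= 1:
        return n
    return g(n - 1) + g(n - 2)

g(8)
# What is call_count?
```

Calls(n) = 1 + Calls(n-1) + Calls(n-2); Calls(0)=Calls(1)=1. For n=8 this gives 67.

Answer: 67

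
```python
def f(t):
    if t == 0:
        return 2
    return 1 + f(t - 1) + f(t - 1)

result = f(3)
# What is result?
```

f(t) = 1 + 2·f(t-1), f(0)=2. Closed form: (2+1)·2^3 - 1 = 23.

Answer: 23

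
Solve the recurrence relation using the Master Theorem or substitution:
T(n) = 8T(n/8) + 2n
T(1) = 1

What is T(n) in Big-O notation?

By Master Theorem: a=8, b=8, f(n)=2n. Since log_8(8) = 1 and f(n) = Θ(n^1), Case 2 applies. T(n) = O(n log n).

Answer: O(n log n)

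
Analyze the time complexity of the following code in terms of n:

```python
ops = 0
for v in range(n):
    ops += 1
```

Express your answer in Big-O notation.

Each loop level contributes: n. Multiplying the contributions gives O(n).

Answer: O(n)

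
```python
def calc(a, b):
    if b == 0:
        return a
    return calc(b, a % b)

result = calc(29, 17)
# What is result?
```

calc(29, 17) -> calc(17, 12) -> calc(12, 5) -> calc(5, 2) -> calc(2, 1) -> calc(1, 0) -> 1

Answer: 1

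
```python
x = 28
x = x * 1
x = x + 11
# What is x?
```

Trace:
`x = 28` → x = 28
`x = x * 1` → x = 28
`x = x + 11` → x = 39
So x = 39

Answer: 39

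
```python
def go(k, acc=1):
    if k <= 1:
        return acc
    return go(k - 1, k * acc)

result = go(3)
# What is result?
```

Accumulator trace (n, acc): (3, 1) -> (2, 3) -> (1, 6) -> return 6

Answer: 6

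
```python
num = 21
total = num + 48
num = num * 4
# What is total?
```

Trace:
`num = 21` → num = 21
`total = num + 48` → total = 69
`num = num * 4` → num = 84
So total = 69

Answer: 69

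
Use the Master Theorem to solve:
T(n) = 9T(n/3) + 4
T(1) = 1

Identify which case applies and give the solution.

a=9, b=3, f(n)=4. log_3(9) = 2. Since c=0 < 2, Case 1 applies: T(n) = Θ(n^log_b(a)) = O(n^2).

Answer: O(n^2) - Case 1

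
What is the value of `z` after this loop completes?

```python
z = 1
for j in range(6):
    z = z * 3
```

Multiply by 3, 6 times: 1 * 3^6 = 729
`z` takes the values: 1 → 3 → 9 → 27 → 81 → 243 → 729

Answer: 729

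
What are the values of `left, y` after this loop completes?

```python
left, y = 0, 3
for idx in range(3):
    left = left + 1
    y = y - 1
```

left goes 0→3, y goes 3→0
`left, y` takes the values: (0, 3) → (1, 3) → (1, 2) → (2, 2) → (2, 1) → (3, 1) → (3, 0)

Answer: 3, 0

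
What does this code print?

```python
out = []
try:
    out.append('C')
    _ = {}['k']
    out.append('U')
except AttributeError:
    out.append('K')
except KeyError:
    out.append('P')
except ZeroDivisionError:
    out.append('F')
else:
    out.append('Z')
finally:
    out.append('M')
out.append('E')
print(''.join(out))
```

Execution trace: 'C' (try body) → 'P' (except KeyError) → 'M' (finally) → 'E' (after the try/except). Output: CPME

Answer: CPME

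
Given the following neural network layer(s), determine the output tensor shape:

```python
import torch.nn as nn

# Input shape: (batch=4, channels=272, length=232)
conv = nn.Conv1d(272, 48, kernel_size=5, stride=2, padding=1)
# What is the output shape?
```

Input: (4, 272, 232) -> Output: (4, 48, 115)

Answer: (4, 48, 115)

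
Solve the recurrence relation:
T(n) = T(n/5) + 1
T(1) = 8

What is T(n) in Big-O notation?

Each step divides n by 5 and adds 1. After log_5(n) steps we reach T(1)=8. So T(n) = 1·log_5(n) + 8 = O(log n).

Answer: O(log n)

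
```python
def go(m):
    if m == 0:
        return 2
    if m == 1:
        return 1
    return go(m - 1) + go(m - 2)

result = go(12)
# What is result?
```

Build up from base cases: go(0)=2, go(1)=1, go(2)=3, go(3)=4, go(4)=7, go(5)=11, go(6)=18, ..., go(12)=322

Answer: 322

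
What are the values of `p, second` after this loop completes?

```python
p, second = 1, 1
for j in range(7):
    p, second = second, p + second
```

Fibonacci: after 7 iterations
`p, second` takes the values: (1, 1) → (1, 2) → (2, 3) → (3, 5) → (5, 8) → (8, 13) → (13, 21) → (21, 34)

Answer: 21, 34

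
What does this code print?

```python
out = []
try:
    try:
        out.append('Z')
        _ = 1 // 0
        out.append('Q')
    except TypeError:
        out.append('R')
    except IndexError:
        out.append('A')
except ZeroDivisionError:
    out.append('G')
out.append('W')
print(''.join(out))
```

Execution trace: 'Z' (try body) → 'G' (outer except ZeroDivisionError) → 'W' (after the try/except). Output: ZGW

Answer: ZGW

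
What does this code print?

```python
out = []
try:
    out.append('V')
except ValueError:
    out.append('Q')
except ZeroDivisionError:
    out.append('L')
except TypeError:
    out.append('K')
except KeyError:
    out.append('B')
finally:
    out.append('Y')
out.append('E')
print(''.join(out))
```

Execution trace: 'V' (try body, no exception) → 'Y' (finally) → 'E' (after the try/except). Output: VYE

Answer: VYE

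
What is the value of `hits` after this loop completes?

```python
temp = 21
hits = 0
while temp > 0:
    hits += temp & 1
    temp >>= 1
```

Count set bits in 21 (binary: 0b10101)
`hits` takes the values: 0 → 1 → 2 → 3

Answer: 3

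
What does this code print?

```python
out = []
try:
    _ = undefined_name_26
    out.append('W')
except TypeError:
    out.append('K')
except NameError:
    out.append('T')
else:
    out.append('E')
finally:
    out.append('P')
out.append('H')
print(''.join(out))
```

Execution trace: 'T' (except NameError) → 'P' (finally) → 'H' (after the try/except). Output: TPH

Answer: TPH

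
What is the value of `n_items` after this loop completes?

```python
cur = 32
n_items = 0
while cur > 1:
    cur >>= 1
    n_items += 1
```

Count right shifts until 1
`n_items` takes the values: 0 → 1 → 2 → 3 → 4 → 5

Answer: 5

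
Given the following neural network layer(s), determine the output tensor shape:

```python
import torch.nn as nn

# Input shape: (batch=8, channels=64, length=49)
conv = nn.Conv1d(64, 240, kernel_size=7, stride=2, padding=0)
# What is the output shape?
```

Input: (8, 64, 49) -> Output: (8, 240, 22)

Answer: (8, 240, 22)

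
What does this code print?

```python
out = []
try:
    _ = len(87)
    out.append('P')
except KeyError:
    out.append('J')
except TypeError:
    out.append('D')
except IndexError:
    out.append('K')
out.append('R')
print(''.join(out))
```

Execution trace: 'D' (except TypeError) → 'R' (after the try/except). Output: DR

Answer: DR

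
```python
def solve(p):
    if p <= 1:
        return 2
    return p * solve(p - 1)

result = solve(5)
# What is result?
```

solve(5) = 5 * 4 * 3 * 2 * 2 = 240

Answer: 240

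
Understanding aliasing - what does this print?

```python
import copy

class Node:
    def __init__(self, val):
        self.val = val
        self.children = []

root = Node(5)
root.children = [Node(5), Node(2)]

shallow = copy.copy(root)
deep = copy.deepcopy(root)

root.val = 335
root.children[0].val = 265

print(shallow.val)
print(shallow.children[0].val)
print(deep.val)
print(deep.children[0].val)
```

Key concept: deep copy with custom objects.
Step by step:
`root = Node(5)` → root = Node(val=5, children=[])
`root.children = [Node(5), Node(2)]` → root = Node(val=5, children=[Node(val=5, children=[]), Node(val=2, children=[])])
`shallow = copy.copy(root)` → shallow = Node(val=5, children=[Node(val=5, children=[]), Node(val=2, children=[])])
`deep = copy.deepcopy(root)` → deep = Node(val=5, children=[Node(val=5, children=[]), Node(val=2, children=[])])
`root.val = 335` → root = Node(val=335, children=[Node(val=5, children=[]), Node(val=2, children=[])])
`root.children[0].val = 265` → root = Node(val=335, children=[Node(val=265, children=[]), Node(val=2, children=[])]); shallow = Node(val=5, children=[Node(val=265, children=[]), Node(val=2, children=[])])
`print(shallow.val)` → prints 5
`print(shallow.children[0].val)` → prints 265
`print(deep.val)` → prints 5
`print(deep.children[0].val)` → prints 5

Answer:
5
265
5
5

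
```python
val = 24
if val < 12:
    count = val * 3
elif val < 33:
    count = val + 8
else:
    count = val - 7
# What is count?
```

Trace:
`val = 24` → val = 24
`if val < 12: ...` → val < 12 is False, val < 33 is True → count = 32
So count = 32

Answer: 32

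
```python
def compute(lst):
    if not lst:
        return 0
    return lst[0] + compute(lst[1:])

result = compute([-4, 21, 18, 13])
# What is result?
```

(-4) + 21 + 18 + 13 + 0 = 48

Answer: 48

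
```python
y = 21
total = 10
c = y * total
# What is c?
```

Trace:
`y = 21` → y = 21
`total = 10` → total = 10
`c = y * total` → c = 210
So c = 210

Answer: 210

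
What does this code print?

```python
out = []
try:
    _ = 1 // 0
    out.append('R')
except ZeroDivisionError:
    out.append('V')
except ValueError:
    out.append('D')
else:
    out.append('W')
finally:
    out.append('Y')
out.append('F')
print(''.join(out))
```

Execution trace: 'V' (except ZeroDivisionError) → 'Y' (finally) → 'F' (after the try/except). Output: VYF

Answer: VYF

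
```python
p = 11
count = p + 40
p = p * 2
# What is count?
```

Trace:
`p = 11` → p = 11
`count = p + 40` → count = 51
`p = p * 2` → p = 22
So count = 51

Answer: 51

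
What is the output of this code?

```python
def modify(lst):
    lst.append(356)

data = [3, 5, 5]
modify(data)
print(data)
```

Key concept: function modifies passed list.
Step by step:
`data = [3, 5, 5]` → data = [3, 5, 5]
`modify(data)` → data = [3, 5, 5, 356]
`print(data)` → prints [3, 5, 5, 356]

Answer: [3, 5, 5, 356]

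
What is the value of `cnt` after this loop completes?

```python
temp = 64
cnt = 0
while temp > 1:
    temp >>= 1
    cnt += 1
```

Count right shifts until 1
`cnt` takes the values: 0 → 1 → 2 → 3 → 4 → 5 → 6

Answer: 6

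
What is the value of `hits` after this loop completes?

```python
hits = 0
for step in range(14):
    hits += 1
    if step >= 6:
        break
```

Loop breaks when step reaches 6, hits is 7
`hits` takes the values: 0 → 1 → 2 → 3 → 4 → 5 → 6 → 7

Answer: 7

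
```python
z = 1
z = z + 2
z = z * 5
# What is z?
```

Trace:
`z = 1` → z = 1
`z = z + 2` → z = 3
`z = z * 5` → z = 15
So z = 15

Answer: 15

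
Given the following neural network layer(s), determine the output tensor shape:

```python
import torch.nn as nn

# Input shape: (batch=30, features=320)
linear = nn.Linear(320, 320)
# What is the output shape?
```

Input: (30, 320) -> Output: (30, 320)

Answer: (30, 320)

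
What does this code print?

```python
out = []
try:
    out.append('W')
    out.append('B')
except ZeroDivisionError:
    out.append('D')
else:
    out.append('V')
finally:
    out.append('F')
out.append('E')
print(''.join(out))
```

Execution trace: 'W' (try body) → 'B' (try body, no exception) → 'V' (else) → 'F' (finally) → 'E' (after the try/except). Output: WBVFE

Answer: WBVFE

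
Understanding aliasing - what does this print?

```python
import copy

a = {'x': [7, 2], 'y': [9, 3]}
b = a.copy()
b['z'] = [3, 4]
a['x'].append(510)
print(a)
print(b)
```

Key concept: shallow copy of dict with mutable values.
Step by step:
`a = {'x': [7, 2], 'y': [9, 3]}` → a = {'x': [7, 2], 'y': [9, 3]}
`b = a.copy()` → b = {'x': [7, 2], 'y': [9, 3]}
`b['z'] = [3, 4]` → b = {'x': [7, 2], 'y': [9, 3], 'z': [3, 4]}
`a['x'].append(510)` → a = {'x': [7, 2, 510], 'y': [9, 3]}; b = {'x': [7, 2, 510], 'y': [9, 3], 'z': [3, 4]}
`print(a)` → prints {'x': [7, 2, 510], 'y': [9, 3]}
`print(b)` → prints {'x': [7, 2, 510], 'y': [9, 3], 'z': [3, 4]}

Answer:
{'x': [7, 2, 510], 'y': [9, 3]}
{'x': [7, 2, 510], 'y': [9, 3], 'z': [3, 4]}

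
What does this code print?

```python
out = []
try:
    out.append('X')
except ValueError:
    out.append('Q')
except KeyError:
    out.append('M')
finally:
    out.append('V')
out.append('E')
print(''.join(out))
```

Execution trace: 'X' (try body, no exception) → 'V' (finally) → 'E' (after the try/except). Output: XVE

Answer: XVE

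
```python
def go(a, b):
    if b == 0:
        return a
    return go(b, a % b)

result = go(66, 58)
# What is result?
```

go(66, 58) -> go(58, 8) -> go(8, 2) -> go(2, 0) -> 2

Answer: 2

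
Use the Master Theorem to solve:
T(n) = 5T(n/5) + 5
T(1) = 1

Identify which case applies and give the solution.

a=5, b=5, f(n)=5. log_5(5) = 1. Since c=0 < 1, Case 1 applies: T(n) = Θ(n^log_b(a)) = O(n).

Answer: O(n) - Case 1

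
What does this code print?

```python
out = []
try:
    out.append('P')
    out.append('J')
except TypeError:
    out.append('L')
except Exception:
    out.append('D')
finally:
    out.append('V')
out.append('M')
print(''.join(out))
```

Execution trace: 'P' (try body) → 'J' (try body, no exception) → 'V' (finally) → 'M' (after the try/except). Output: PJVM

Answer: PJVM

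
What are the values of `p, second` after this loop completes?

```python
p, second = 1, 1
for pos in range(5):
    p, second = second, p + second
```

Fibonacci: after 5 iterations
`p, second` takes the values: (1, 1) → (1, 2) → (2, 3) → (3, 5) → (5, 8) → (8, 13)

Answer: 8, 13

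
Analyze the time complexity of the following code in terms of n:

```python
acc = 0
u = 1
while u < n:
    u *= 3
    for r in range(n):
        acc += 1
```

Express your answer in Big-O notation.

Each loop level contributes: log n × n. Multiplying the contributions gives O(n log n).

Answer: O(n log n)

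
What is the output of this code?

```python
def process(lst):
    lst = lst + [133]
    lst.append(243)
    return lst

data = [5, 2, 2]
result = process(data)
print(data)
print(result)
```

Key concept: rebinding parameter vs mutation.
Step by step:
`data = [5, 2, 2]` → data = [5, 2, 2]
`result = process(data)` → result = [5, 2, 2, 133, 243]
`print(data)` → prints [5, 2, 2]
`print(result)` → prints [5, 2, 2, 133, 243]

Answer:
[5, 2, 2]
[5, 2, 2, 133, 243]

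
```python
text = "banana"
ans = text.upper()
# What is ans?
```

Trace:
`text = "banana"` → text = 'banana'
`ans = text.upper()` → ans = 'BANANA'
So ans = 'BANANA'

Answer: 'BANANA'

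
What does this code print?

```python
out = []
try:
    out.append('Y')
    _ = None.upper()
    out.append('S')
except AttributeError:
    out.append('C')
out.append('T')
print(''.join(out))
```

Execution trace: 'Y' (try body) → 'C' (except AttributeError) → 'T' (after the try/except). Output: YCT

Answer: YCT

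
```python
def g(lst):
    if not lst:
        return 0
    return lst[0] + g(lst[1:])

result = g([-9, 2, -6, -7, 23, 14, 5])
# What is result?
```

(-9) + 2 + (-6) + (-7) + 23 + 14 + 5 + 0 = 22

Answer: 22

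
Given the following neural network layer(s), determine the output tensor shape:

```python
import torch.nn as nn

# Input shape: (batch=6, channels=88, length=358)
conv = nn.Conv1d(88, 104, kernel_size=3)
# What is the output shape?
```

Input: (6, 88, 358) -> Output: (6, 104, 356)

Answer: (6, 104, 356)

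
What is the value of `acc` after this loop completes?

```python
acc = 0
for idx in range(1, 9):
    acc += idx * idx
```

Sum of squares 1² to 8² = 204
`acc` takes the values: 0 → 1 → 5 → 14 → 30 → 55 → 91 → 140 → 204

Answer: 204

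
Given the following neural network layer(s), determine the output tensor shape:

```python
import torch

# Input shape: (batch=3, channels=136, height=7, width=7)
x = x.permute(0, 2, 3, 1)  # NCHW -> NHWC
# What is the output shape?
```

Input: (3, 136, 7, 7) -> Output: (3, 7, 7, 136)

Answer: (3, 7, 7, 136)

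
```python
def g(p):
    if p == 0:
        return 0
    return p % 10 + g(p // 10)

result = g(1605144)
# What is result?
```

Sum of digits of 1605144: 4 + 4 + 1 + 5 + 0 + 6 + 1 = 21

Answer: 21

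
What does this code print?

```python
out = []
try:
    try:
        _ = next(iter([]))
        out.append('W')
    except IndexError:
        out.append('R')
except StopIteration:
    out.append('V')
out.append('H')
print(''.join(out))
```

Execution trace: 'V' (outer except StopIteration) → 'H' (after the try/except). Output: VH

Answer: VH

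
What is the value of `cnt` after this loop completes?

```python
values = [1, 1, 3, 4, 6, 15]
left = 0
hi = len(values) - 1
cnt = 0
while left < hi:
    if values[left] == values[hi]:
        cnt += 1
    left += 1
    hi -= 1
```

Count matching pairs from ends
`cnt` takes the values: 0

Answer: 0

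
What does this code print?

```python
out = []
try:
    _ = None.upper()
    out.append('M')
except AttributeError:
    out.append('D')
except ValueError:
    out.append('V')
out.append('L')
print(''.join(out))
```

Execution trace: 'D' (except AttributeError) → 'L' (after the try/except). Output: DL

Answer: DL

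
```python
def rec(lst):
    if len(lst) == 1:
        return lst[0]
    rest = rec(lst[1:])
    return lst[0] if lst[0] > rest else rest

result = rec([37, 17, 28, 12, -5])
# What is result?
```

Recursive max over [37, 17, 28, 12, -5] = 37

Answer: 37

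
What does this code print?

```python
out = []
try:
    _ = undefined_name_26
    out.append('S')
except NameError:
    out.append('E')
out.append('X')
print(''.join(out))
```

Execution trace: 'E' (except NameError) → 'X' (after the try/except). Output: EX

Answer: EX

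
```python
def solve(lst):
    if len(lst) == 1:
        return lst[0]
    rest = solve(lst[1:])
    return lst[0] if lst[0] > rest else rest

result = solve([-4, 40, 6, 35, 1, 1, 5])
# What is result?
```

Recursive max over [-4, 40, 6, 35, 1, 1, 5] = 40

Answer: 40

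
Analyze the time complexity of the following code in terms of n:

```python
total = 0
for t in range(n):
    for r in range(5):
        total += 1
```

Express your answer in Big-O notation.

Each loop level contributes: n × 1. Multiplying the contributions gives O(n).

Answer: O(n)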